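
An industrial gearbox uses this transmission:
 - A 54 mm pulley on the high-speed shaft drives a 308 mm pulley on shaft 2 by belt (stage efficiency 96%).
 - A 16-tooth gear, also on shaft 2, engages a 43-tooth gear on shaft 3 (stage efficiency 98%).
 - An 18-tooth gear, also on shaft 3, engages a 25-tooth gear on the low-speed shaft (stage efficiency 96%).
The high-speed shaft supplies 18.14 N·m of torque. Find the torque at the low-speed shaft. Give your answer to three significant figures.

Belt: ratio = 308/54 = 5.7037; torque at shaft 2 = 18.14 × 5.7037 × 0.96 = 99.327 N·m.
Gear mesh: ratio = 43/16 = 2.6875; torque at shaft 3 = 99.327 × 2.6875 × 0.98 = 261.6 N·m.
Gear mesh: ratio = 25/18 = 1.3889; torque at the low-speed shaft = 261.6 × 1.3889 × 0.96 = 348.8 N·m.

349 N·m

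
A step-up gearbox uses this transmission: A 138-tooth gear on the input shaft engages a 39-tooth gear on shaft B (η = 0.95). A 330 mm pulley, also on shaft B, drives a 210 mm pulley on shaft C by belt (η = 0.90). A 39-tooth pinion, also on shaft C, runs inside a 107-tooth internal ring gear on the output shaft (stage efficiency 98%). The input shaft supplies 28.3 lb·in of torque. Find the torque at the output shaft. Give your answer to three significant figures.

11.7 lb·in

Gear mesh: ratio = 39/138 = 0.28261; torque at shaft B = 28.3 × 0.28261 × 0.95 = 7.5979 lb·in.
Belt: ratio = 210/330 = 0.63636; torque at shaft C = 7.5979 × 0.63636 × 0.90 = 4.3515 lb·in.
Internal gear: ratio = 107/39 = 2.7436; torque at the output shaft = 4.3515 × 2.7436 × 0.98 = 11.7 lb·in.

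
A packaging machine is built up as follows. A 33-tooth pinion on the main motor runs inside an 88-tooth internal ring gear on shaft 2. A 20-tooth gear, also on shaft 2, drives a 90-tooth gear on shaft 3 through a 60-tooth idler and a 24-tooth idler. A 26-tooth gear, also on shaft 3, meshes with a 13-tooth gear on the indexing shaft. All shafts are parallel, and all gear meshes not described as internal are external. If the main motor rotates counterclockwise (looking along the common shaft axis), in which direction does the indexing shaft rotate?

the main motor → shaft 2: internal mesh, same direction → CCW.
shaft 2 → shaft 3: driver → idler → idler → driven is 3 external meshes, 3 reversals → CW.
shaft 3 → the indexing shaft: external mesh, 1 reversal → CCW.
4 reversals in total — an even number — so the indexing shaft turns the same way as the main motor.

counterclockwise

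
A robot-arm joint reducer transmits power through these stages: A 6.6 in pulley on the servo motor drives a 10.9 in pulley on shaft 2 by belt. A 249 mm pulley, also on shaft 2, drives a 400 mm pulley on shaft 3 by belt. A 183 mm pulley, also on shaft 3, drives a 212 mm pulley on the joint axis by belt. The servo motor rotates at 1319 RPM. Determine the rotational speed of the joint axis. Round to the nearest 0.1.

429.2 RPM

belt 10.9/6.6 = 1.6515 → 1319/1.6515 = 798.66 RPM
belt 400/249 = 1.6064 → 798.66/1.6064 = 497.17 RPM
belt 212/183 = 1.1585 → 497.17/1.1585 = 429.16 RPM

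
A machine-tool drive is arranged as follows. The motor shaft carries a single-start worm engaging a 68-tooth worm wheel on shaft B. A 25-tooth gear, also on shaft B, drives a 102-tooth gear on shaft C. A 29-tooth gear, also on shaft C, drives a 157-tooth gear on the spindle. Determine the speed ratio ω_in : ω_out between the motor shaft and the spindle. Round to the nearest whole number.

1502

Each stage contributes driven/driver: worm 68/1 = 68, gear mesh 102/25 = 4.08, gear mesh 157/29 = 5.4138.
Overall: 68 × 4.08 × 5.4138 = 1502.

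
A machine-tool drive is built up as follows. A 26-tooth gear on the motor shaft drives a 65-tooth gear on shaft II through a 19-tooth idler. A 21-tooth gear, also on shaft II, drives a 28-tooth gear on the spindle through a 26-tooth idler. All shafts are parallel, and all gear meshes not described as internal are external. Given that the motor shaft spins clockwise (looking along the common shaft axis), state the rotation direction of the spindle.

clockwise

the motor shaft → shaft II: driver → idler → driven is 2 external meshes, 2 reversals → CW.
shaft II → the spindle: driver → idler → driven is 2 external meshes, 2 reversals → CW.
4 reversals in total — an even number — so the spindle turns the same way as the motor shaft.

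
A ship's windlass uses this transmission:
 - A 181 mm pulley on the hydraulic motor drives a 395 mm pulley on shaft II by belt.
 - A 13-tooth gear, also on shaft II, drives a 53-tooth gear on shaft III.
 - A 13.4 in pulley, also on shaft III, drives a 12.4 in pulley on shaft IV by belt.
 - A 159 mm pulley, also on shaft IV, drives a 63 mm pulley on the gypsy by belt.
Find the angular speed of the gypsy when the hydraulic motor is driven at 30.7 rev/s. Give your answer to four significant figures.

Belt: ratio = 395/181 = 2.1823, so shaft II turns at 30.7 / 2.1823 = 14.068 rev/s.
Gear mesh: ratio = 53/13 = 4.0769, so shaft III turns at 14.068 / 4.0769 = 3.4505 rev/s.
Belt: ratio = 12.4/13.4 = 0.92537, so shaft IV turns at 3.4505 / 0.92537 = 3.7288 rev/s.
Belt: ratio = 63/159 = 0.39623, so the gypsy turns at 3.7288 / 0.39623 = 9.4108 rev/s.

9.411 rev/s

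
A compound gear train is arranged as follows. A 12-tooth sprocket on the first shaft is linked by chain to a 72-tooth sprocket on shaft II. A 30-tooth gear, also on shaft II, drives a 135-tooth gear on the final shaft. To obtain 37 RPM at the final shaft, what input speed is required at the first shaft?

999 RPM

Overall ratio R = 6 × 4.5 = 27.
Required input speed = output speed × R = 37 × 27 = 999 RPM.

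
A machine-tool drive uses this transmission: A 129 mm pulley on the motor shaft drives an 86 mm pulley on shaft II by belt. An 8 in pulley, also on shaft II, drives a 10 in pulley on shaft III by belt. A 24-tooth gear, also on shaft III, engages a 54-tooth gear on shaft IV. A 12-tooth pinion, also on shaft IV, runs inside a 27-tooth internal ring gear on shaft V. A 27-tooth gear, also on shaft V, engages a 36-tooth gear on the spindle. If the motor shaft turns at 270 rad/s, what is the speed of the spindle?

belt 86/129 = 0.66667 → 270/0.66667 = 405 rad/s
belt 10/8 = 1.25 → 405/1.25 = 324 rad/s
gear mesh 54/24 = 2.25 → 324/2.25 = 144 rad/s
internal gear 27/12 = 2.25 → 144/2.25 = 64 rad/s
gear mesh 36/27 = 1.3333 → 64/1.3333 = 48 rad/s

48 rad/s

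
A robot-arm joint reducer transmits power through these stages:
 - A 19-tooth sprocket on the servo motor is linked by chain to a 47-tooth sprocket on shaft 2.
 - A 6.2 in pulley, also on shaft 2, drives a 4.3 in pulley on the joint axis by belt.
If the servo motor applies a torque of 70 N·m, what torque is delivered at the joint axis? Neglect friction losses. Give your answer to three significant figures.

120 N·m

After the chain (47/19): 70 × 2.4737 = 173.16 N·m
After the belt (4.3/6.2): 173.16 × 0.69355 = 120.09 N·m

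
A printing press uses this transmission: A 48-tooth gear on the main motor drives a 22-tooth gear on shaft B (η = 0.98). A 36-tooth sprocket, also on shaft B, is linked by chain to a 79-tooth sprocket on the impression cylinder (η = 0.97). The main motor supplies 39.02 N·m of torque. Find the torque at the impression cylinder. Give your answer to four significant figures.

After the gear mesh (22/48): 39.02 × 0.45833 × 0.98 = 17.526 N·m
After the chain (79/36): 17.526 × 2.1944 × 0.97 = 37.307 N·m

37.31 N·m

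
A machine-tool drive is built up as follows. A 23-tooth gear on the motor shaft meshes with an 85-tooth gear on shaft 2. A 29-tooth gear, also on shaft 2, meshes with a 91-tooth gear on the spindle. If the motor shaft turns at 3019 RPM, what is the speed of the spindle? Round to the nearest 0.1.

Gear mesh: ratio = 85/23 = 3.6957, so shaft 2 turns at 3019 / 3.6957 = 816.91 RPM.
Gear mesh: ratio = 91/29 = 3.1379, so the spindle turns at 816.91 / 3.1379 = 260.33 RPM.

260.3 RPM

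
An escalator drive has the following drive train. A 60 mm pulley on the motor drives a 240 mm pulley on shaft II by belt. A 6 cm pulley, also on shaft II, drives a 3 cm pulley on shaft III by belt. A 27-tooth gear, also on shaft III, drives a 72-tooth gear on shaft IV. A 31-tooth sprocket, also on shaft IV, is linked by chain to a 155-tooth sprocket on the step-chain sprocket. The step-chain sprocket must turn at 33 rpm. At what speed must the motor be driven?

Overall ratio R = 4 × 0.5 × 2.6667 × 5 = 26.667.
Required input speed = output speed × R = 33 × 26.667 = 880 rpm.

880 rpm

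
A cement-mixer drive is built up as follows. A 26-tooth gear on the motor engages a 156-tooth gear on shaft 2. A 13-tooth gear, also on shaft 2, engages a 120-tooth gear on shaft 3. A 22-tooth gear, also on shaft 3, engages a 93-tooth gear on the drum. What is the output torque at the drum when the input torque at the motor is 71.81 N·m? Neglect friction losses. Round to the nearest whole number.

16813 N·m

gear mesh 156/26 = 6 → τ = 71.81·6 = 430.86 N·m
gear mesh 120/13 = 9.2308 → τ = 430.86·9.2308 = 3977.2 N·m
gear mesh 93/22 = 4.2273 → τ = 3977.2·4.2273 = 16813 N·m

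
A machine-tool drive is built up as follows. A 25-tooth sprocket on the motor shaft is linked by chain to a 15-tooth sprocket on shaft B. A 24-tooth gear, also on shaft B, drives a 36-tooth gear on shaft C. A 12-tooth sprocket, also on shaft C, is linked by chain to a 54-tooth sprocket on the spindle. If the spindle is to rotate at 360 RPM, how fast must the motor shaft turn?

Overall ratio R = 0.6 × 1.5 × 4.5 = 4.05.
Required input speed = output speed × R = 360 × 4.05 = 1458 RPM.

1458 RPM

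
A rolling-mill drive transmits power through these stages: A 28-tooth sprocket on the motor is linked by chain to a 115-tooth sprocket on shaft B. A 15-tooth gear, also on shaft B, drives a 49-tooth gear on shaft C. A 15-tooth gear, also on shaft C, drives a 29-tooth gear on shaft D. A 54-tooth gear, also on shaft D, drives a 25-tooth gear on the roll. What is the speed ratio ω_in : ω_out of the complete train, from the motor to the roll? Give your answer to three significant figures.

Each stage contributes driven/driver: chain 115/28 = 4.1071, gear mesh 49/15 = 3.2667, gear mesh 29/15 = 1.9333, gear mesh 25/54 = 0.46296.
Overall: 4.1071 × 3.2667 × 1.9333 × 0.46296 = 12.009.

12.0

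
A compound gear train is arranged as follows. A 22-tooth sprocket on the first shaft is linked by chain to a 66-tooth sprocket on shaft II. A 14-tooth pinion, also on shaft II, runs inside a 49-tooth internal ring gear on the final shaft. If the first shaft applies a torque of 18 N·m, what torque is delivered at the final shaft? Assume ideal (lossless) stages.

After the chain (66/22): 18 × 3 = 54 N·m
After the internal gear (49/14): 54 × 3.5 = 189 N·m

189 N·m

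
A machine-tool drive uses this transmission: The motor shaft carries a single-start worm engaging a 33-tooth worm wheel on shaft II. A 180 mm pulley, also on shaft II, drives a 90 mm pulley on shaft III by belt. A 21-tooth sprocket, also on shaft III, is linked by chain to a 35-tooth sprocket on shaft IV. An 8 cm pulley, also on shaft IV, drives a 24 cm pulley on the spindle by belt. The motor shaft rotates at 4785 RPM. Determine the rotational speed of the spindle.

58 RPM

worm 33/1 = 33 → 4785/33 = 145 RPM
belt 90/180 = 0.5 → 145/0.5 = 290 RPM
chain 35/21 = 1.6667 → 290/1.6667 = 174 RPM
belt 24/8 = 3 → 174/3 = 58 RPM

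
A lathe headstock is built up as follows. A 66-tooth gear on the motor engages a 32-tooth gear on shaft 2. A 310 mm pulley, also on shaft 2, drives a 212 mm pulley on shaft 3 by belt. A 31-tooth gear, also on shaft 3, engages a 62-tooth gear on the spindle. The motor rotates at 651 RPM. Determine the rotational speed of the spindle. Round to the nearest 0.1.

the motor → shaft 2 (gear mesh, 32/66): 651 ÷ 0.48485 = 1342.7 RPM
shaft 2 → shaft 3 (belt, 212/310): 1342.7 ÷ 0.68387 = 1963.4 RPM
shaft 3 → the spindle (gear mesh, 62/31): 1963.4 ÷ 2 = 981.68 RPM

981.7 RPM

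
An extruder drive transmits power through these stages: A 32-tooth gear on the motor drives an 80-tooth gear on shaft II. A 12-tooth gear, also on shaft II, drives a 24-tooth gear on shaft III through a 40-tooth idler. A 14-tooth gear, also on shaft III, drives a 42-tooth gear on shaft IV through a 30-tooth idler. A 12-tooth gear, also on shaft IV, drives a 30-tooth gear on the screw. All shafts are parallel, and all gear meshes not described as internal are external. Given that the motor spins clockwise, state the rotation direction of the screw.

clockwise

the motor → shaft II: external mesh, 1 reversal → CCW.
shaft II → shaft III: driver → idler → driven is 2 external meshes, 2 reversals → CCW.
shaft III → shaft IV: driver → idler → driven is 2 external meshes, 2 reversals → CCW.
shaft IV → the screw: external mesh, 1 reversal → CW.
6 reversals in total — an even number — so the screw turns the same way as the motor.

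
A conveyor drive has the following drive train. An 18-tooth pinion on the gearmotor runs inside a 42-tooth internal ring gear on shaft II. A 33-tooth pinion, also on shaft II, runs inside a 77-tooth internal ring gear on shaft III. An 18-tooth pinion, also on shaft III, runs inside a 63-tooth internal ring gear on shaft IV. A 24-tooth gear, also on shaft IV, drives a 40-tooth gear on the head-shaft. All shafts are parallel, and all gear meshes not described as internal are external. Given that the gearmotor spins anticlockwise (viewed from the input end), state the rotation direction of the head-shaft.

the gearmotor → shaft II: internal mesh, same direction → CCW.
shaft II → shaft III: internal mesh, same direction → CCW.
shaft III → shaft IV: internal mesh, same direction → CCW.
shaft IV → the head-shaft: external mesh, 1 reversal → CW.
1 reversal in total — an odd number — so the head-shaft turns opposite to the gearmotor.

clockwise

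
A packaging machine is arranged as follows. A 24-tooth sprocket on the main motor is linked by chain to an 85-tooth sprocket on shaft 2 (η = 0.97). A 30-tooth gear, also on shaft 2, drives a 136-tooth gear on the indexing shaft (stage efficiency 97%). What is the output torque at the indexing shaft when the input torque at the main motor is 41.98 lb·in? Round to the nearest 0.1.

634.2 lb·in

Chain: ratio = 85/24 = 3.5417; torque at shaft 2 = 41.98 × 3.5417 × 0.97 = 144.22 lb·in.
Gear mesh: ratio = 136/30 = 4.5333; torque at the indexing shaft = 144.22 × 4.5333 × 0.97 = 634.18 lb·in.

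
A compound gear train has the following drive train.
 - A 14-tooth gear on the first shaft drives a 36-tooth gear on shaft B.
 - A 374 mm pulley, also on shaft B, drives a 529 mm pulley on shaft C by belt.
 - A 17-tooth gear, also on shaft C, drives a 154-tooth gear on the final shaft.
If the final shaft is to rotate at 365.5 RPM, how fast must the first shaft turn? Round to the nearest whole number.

12043 RPM

Overall ratio R = 2.5714 × 1.4144 × 9.0588 = 32.948.
Required input speed = output speed × R = 365.5 × 32.948 = 12043 RPM.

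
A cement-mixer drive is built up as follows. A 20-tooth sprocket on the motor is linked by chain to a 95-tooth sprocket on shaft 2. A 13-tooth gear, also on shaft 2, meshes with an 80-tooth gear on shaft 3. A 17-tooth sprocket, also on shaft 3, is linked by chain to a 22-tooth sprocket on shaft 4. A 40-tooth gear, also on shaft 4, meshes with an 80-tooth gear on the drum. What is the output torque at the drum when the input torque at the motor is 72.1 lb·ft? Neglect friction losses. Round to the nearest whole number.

chain 95/20 = 4.75 → τ = 72.1·4.75 = 342.47 lb·ft
gear mesh 80/13 = 6.1538 → τ = 342.47·6.1538 = 2107.5 lb·ft
chain 22/17 = 1.2941 → τ = 2107.5·1.2941 = 2727.4 lb·ft
gear mesh 80/40 = 2 → τ = 2727.4·2 = 5454.8 lb·ft

5455 lb·ft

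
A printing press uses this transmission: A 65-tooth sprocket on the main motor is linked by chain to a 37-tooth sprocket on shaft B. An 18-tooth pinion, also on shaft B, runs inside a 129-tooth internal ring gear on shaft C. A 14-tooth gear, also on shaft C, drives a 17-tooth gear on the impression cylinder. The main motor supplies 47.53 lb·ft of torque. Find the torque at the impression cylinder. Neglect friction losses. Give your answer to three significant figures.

235 lb·ft

chain 37/65 = 0.56923 → τ = 47.53·0.56923 = 27.056 lb·ft
internal gear 129/18 = 7.1667 → τ = 27.056·7.1667 = 193.9 lb·ft
gear mesh 17/14 = 1.2143 → τ = 193.9·1.2143 = 235.45 lb·ft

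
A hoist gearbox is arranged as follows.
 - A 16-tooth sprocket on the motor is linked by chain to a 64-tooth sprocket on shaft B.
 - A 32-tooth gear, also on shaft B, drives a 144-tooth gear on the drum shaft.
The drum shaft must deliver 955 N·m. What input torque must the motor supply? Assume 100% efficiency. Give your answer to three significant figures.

53.1 N·m

Overall ratio R = 4 × 4.5 = 18.
Input torque = output torque / R = 955 / 18 = 53.056 N·m.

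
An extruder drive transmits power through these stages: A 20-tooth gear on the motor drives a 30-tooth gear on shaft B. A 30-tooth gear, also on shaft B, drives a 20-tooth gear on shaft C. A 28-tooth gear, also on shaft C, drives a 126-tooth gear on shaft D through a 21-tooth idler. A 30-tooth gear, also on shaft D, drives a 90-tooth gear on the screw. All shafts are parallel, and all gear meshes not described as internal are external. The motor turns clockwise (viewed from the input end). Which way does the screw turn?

the motor → shaft B: external mesh, 1 reversal → CCW.
shaft B → shaft C: external mesh, 1 reversal → CW.
shaft C → shaft D: driver → idler → driven is 2 external meshes, 2 reversals → CW.
shaft D → the screw: external mesh, 1 reversal → CCW.
5 reversals in total — an odd number — so the screw turns opposite to the motor.

counterclockwise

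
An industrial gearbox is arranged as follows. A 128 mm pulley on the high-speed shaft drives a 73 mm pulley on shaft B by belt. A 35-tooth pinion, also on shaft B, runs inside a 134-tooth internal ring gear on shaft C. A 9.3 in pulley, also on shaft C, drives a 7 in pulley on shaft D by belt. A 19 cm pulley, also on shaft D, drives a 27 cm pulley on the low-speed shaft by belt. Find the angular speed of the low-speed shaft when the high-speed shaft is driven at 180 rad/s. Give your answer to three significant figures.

belt 73/128 = 0.57031 → 180/0.57031 = 315.62 rad/s
internal gear 134/35 = 3.8286 → 315.62/3.8286 = 82.437 rad/s
belt 7/9.3 = 0.75269 → 82.437/0.75269 = 109.52 rad/s
belt 27/19 = 1.4211 → 109.52/1.4211 = 77.072 rad/s

77.1 rad/s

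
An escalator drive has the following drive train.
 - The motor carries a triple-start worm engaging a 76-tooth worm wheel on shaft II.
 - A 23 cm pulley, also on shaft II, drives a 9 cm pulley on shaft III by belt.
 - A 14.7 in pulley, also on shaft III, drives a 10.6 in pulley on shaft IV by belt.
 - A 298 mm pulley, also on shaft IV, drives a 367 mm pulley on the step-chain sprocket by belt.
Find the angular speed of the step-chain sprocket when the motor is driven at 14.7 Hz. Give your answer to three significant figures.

Worm: ratio = 76/3 = 25.333, so shaft II turns at 14.7 / 25.333 = 0.58026 Hz.
Belt: ratio = 9/23 = 0.3913, so shaft III turns at 0.58026 / 0.3913 = 1.4829 Hz.
Belt: ratio = 10.6/14.7 = 0.72109, so shaft IV turns at 1.4829 / 0.72109 = 2.0565 Hz.
Belt: ratio = 367/298 = 1.2315, so the step-chain sprocket turns at 2.0565 / 1.2315 = 1.6698 Hz.

1.67 Hz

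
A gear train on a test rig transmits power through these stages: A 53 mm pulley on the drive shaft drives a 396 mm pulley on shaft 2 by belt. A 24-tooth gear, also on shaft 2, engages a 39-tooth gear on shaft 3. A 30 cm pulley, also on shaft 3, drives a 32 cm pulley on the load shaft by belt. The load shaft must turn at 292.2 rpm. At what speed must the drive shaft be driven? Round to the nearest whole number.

Overall ratio R = 7.4717 × 1.625 × 1.0667 = 12.951.
Required input speed = output speed × R = 292.2 × 12.951 = 3784.3 rpm.

3784 rpm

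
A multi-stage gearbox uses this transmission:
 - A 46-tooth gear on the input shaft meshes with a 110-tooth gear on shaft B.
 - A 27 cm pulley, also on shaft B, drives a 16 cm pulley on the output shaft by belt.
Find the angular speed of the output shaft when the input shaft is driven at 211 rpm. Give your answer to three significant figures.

Gear mesh: ratio = 110/46 = 2.3913, so shaft B turns at 211 / 2.3913 = 88.236 rpm.
Belt: ratio = 16/27 = 0.59259, so the output shaft turns at 88.236 / 0.59259 = 148.9 rpm.

149 rpm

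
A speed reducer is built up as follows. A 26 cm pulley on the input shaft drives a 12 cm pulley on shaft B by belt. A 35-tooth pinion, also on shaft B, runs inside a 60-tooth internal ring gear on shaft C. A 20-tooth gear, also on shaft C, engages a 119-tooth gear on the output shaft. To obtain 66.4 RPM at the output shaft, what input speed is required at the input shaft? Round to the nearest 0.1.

312.6 RPM

Overall ratio R = 0.46154 × 1.7143 × 5.95 = 4.7077.
Required input speed = output speed × R = 66.4 × 4.7077 = 312.59 RPM.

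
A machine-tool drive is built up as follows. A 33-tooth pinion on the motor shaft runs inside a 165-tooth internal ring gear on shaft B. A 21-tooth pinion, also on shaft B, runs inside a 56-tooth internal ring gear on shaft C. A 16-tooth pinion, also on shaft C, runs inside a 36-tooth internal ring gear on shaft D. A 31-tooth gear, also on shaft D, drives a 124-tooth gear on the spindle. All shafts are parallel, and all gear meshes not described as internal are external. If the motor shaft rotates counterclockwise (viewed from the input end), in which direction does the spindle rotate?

clockwise

the motor shaft → shaft B: internal mesh, same direction → CCW.
shaft B → shaft C: internal mesh, same direction → CCW.
shaft C → shaft D: internal mesh, same direction → CCW.
shaft D → the spindle: external mesh, 1 reversal → CW.
1 reversal in total — an odd number — so the spindle turns opposite to the motor shaft.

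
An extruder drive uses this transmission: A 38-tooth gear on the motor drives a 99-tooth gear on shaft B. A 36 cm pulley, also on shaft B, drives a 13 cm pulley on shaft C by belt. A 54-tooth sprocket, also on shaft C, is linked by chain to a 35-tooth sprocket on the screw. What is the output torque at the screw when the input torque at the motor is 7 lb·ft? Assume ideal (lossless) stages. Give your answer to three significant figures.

gear mesh 99/38 = 2.6053 → τ = 7·2.6053 = 18.237 lb·ft
belt 13/36 = 0.36111 → τ = 18.237·0.36111 = 6.5855 lb·ft
chain 35/54 = 0.64815 → τ = 6.5855·0.64815 = 4.2684 lb·ft

4.27 lb·ft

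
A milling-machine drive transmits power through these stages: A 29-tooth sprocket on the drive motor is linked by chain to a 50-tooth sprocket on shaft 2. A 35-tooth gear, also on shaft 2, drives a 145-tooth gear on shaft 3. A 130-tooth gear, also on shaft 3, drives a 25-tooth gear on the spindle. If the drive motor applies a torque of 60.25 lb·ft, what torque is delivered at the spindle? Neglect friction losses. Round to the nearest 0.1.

82.8 lb·ft

Chain: ratio = 50/29 = 1.7241; torque at shaft 2 = 60.25 × 1.7241 = 103.88 lb·ft.
Gear mesh: ratio = 145/35 = 4.1429; torque at shaft 3 = 103.88 × 4.1429 = 430.36 lb·ft.
Gear mesh: ratio = 25/130 = 0.19231; torque at the spindle = 430.36 × 0.19231 = 82.761 lb·ft.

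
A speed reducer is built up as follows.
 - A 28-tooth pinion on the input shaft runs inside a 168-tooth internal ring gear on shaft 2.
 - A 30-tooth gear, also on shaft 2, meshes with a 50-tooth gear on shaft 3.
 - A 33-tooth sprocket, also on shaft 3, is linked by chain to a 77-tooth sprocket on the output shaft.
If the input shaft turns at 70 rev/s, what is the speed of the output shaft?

3 rev/s

the input shaft → shaft 2 (internal gear, 168/28): 70 ÷ 6 = 11.667 rev/s
shaft 2 → shaft 3 (gear mesh, 50/30): 11.667 ÷ 1.6667 = 7 rev/s
shaft 3 → the output shaft (chain, 77/33): 7 ÷ 2.3333 = 3 rev/s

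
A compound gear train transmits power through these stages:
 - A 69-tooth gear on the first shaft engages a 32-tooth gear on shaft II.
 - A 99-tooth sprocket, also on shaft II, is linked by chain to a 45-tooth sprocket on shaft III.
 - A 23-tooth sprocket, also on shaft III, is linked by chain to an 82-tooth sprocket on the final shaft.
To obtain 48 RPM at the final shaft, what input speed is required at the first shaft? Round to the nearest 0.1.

Overall ratio R = 0.46377 × 0.45455 × 3.5652 = 0.75156.
Required input speed = output speed × R = 48 × 0.75156 = 36.075 RPM.

36.1 RPM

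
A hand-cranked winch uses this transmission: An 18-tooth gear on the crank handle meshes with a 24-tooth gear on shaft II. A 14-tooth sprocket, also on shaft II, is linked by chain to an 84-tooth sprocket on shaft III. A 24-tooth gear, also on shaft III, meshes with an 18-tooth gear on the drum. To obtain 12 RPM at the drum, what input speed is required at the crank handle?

Overall ratio R = 1.3333 × 6 × 0.75 = 6.
Required input speed = output speed × R = 12 × 6 = 72 RPM.

72 RPM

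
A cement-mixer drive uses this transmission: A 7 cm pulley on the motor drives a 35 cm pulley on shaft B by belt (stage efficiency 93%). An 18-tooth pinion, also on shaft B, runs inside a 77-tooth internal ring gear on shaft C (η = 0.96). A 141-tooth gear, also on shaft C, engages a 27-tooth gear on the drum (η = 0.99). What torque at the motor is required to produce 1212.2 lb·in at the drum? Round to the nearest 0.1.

334.9 lb·in

Overall ratio R = 5 × 4.2778 × 0.19149 = 4.0957; overall efficiency η = 0.93 × 0.96 × 0.99 = 0.8839.
Input torque = output torque / (R × η) = 1212.2 / (4.0957 × 0.8839) = 334.85 lb·in.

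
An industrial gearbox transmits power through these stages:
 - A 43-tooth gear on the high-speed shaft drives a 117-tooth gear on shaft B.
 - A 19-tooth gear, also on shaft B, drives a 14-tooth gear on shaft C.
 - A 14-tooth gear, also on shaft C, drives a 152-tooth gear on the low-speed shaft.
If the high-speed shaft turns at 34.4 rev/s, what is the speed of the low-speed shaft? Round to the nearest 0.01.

1.58 rev/s

Gear mesh: ratio = 117/43 = 2.7209, so shaft B turns at 34.4 / 2.7209 = 12.643 rev/s.
Gear mesh: ratio = 14/19 = 0.73684, so shaft C turns at 12.643 / 0.73684 = 17.158 rev/s.
Gear mesh: ratio = 152/14 = 10.857, so the low-speed shaft turns at 17.158 / 10.857 = 1.5803 rev/s.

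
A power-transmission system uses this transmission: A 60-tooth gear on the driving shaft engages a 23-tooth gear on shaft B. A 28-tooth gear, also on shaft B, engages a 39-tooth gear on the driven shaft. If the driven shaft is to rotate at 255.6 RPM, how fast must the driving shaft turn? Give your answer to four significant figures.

Overall ratio R = 0.38333 × 1.3929 = 0.53393.
Required input speed = output speed × R = 255.6 × 0.53393 = 136.47 RPM.

136.5 RPM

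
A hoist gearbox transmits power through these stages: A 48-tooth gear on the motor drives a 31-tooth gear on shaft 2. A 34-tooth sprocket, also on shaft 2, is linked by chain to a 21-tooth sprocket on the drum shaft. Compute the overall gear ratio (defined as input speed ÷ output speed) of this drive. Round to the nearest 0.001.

0.399

Each stage contributes driven/driver: gear mesh 31/48 = 0.64583, chain 21/34 = 0.61765.
Overall: 0.64583 × 0.61765 = 0.3989.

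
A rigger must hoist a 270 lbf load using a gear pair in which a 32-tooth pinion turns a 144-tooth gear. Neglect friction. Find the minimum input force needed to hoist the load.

Gear pair MA = 144/32 = 4.5.
Effort = load / MA = 270 / 4.5 = 60 lbf.

60 lbf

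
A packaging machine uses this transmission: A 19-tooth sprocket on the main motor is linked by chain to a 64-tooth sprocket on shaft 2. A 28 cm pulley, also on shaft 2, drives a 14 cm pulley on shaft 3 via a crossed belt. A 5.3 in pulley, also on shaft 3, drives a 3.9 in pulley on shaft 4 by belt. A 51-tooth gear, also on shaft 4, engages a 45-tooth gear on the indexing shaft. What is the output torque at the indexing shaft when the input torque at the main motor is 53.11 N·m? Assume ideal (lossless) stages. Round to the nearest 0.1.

Chain: ratio = 64/19 = 3.3684; torque at shaft 2 = 53.11 × 3.3684 = 178.9 N·m.
Belt: ratio = 14/28 = 0.5; torque at shaft 3 = 178.9 × 0.5 = 89.448 N·m.
Belt: ratio = 3.9/5.3 = 0.73585; torque at shaft 4 = 89.448 × 0.73585 = 65.821 N·m.
Gear mesh: ratio = 45/51 = 0.88235; torque at the indexing shaft = 65.821 × 0.88235 = 58.077 N·m.

58.1 N·m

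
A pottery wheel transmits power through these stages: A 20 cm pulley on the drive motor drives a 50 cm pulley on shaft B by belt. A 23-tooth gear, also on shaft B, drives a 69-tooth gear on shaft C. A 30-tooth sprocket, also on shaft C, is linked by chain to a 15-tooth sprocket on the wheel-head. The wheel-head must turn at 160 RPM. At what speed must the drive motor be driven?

Overall ratio R = 2.5 × 3 × 0.5 = 3.75.
Required input speed = output speed × R = 160 × 3.75 = 600 RPM.

600 RPM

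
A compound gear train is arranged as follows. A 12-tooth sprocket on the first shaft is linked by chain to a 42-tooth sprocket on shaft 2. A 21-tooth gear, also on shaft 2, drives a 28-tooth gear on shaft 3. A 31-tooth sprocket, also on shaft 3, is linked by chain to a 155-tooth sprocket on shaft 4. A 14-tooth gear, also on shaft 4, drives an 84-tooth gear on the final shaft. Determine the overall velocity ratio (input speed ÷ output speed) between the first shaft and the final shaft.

140

Each stage contributes driven/driver: chain 42/12 = 3.5, gear mesh 28/21 = 1.3333, chain 155/31 = 5, gear mesh 84/14 = 6.
Overall: 3.5 × 1.3333 × 5 × 6 = 140.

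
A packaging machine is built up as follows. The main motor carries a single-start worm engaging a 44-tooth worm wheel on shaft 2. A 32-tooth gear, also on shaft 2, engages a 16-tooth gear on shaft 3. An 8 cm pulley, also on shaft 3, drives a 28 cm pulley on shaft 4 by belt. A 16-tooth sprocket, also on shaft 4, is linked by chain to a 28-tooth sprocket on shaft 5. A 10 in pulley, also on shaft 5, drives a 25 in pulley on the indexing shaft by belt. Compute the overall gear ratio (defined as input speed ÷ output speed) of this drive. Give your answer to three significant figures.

337

Each stage contributes driven/driver: worm 44/1 = 44, gear mesh 16/32 = 0.5, belt 28/8 = 3.5, chain 28/16 = 1.75, belt 25/10 = 2.5.
Overall: 44 × 0.5 × 3.5 × 1.75 × 2.5 = 336.88.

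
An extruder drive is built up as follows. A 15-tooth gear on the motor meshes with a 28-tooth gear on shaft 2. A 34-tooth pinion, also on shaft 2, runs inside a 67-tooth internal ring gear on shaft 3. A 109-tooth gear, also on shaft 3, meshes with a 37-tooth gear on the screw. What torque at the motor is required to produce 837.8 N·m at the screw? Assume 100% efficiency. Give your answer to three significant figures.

Overall ratio R = 1.8667 × 1.9706 × 0.33945 = 1.2486.
Input torque = output torque / R = 837.8 / 1.2486 = 670.97 N·m.

671 N·m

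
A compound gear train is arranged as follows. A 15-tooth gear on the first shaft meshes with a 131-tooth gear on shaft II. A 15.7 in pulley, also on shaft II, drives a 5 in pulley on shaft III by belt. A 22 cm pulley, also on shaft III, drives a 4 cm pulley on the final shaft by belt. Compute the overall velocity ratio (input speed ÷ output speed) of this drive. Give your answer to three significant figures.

0.506

Each stage contributes driven/driver: gear mesh 131/15 = 8.7333, belt 5/15.7 = 0.31847, belt 4/22 = 0.18182.
Overall: 8.7333 × 0.31847 × 0.18182 = 0.50569.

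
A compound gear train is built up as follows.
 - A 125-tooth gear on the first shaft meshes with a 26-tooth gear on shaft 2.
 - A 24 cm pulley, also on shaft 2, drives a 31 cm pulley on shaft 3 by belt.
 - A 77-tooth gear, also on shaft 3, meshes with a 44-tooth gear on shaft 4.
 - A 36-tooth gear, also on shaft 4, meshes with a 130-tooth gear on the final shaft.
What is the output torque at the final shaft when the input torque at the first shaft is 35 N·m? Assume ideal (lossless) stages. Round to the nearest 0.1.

gear mesh 26/125 = 0.208 → τ = 35·0.208 = 7.28 N·m
belt 31/24 = 1.2917 → τ = 7.28·1.2917 = 9.4033 N·m
gear mesh 44/77 = 0.57143 → τ = 9.4033·0.57143 = 5.3733 N·m
gear mesh 130/36 = 3.6111 → τ = 5.3733·3.6111 = 19.404 N·m

19.4 N·m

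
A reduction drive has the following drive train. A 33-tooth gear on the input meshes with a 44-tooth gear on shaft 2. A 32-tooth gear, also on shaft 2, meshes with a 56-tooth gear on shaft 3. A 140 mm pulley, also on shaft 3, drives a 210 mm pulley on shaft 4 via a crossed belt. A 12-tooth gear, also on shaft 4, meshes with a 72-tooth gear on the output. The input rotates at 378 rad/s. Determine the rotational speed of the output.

the input → shaft 2 (gear mesh, 44/33): 378 ÷ 1.3333 = 283.5 rad/s
shaft 2 → shaft 3 (gear mesh, 56/32): 283.5 ÷ 1.75 = 162 rad/s
shaft 3 → shaft 4 (belt, 210/140): 162 ÷ 1.5 = 108 rad/s
shaft 4 → the output (gear mesh, 72/12): 108 ÷ 6 = 18 rad/s

18 rad/s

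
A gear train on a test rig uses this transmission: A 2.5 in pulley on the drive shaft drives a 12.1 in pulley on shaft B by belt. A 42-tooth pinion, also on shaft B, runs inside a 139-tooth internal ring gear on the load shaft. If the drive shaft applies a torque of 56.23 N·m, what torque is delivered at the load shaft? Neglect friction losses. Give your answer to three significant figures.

901 N·m

Belt: ratio = 12.1/2.5 = 4.84; torque at shaft B = 56.23 × 4.84 = 272.15 N·m.
Internal gear: ratio = 139/42 = 3.3095; torque at the load shaft = 272.15 × 3.3095 = 900.7 N·m.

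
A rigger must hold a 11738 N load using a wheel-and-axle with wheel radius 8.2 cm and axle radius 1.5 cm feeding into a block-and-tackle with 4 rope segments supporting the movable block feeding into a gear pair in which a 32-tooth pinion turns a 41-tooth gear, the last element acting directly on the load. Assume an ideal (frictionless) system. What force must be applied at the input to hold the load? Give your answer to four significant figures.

Wheel-and-axle MA = R/r = 8.2/1.5 = 5.4667.
Block-and-tackle MA = number of supporting rope parts = 4.
Gear pair MA = 41/32 = 1.2812.
Combined ideal MA = 5.4667 × 4 × 1.2812 = 28.017.
Effort = load / MA = 11738 / 28.017 = 418.96 N.

419.0 N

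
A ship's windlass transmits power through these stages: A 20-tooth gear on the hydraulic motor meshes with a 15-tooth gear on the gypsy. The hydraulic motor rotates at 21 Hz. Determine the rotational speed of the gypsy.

gear mesh 15/20 = 0.75 → 21/0.75 = 28 Hz

28 Hz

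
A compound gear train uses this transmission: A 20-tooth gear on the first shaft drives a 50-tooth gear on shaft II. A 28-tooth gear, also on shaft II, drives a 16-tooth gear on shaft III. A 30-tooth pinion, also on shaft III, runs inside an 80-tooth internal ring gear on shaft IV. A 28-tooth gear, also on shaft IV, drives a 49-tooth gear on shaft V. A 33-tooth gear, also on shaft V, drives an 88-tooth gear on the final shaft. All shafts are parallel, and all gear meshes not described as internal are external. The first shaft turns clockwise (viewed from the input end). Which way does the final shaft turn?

clockwise

the first shaft → shaft II: external mesh, 1 reversal → CCW.
shaft II → shaft III: external mesh, 1 reversal → CW.
shaft III → shaft IV: internal mesh, same direction → CW.
shaft IV → shaft V: external mesh, 1 reversal → CCW.
shaft V → the final shaft: external mesh, 1 reversal → CW.
4 reversals in total — an even number — so the final shaft turns the same way as the first shaft.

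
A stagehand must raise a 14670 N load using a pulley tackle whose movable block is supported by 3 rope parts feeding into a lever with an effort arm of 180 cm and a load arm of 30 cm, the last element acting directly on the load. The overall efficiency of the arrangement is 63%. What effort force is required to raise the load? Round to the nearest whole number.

Block-and-tackle MA = number of supporting rope parts = 3.
Lever MA = effort arm / load arm = 180/30 = 6.
Combined ideal MA = 3 × 6 = 18.
Actual MA = 18 × 0.63 = 11.34.
Effort = load / actual MA = 14670 / 11.34 = 1293.7 N.

1294 N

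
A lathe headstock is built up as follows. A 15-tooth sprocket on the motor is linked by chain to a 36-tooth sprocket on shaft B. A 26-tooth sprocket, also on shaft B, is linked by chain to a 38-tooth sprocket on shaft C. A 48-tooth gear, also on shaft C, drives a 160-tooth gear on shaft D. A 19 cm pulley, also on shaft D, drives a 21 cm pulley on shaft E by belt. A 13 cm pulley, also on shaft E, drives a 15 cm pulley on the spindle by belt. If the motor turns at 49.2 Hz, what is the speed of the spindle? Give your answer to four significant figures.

3.300 Hz

chain 36/15 = 2.4 → 49.2/2.4 = 20.5 Hz
chain 38/26 = 1.4615 → 20.5/1.4615 = 14.026 Hz
gear mesh 160/48 = 3.3333 → 14.026/3.3333 = 4.2079 Hz
belt 21/19 = 1.1053 → 4.2079/1.1053 = 3.8071 Hz
belt 15/13 = 1.1538 → 3.8071/1.1538 = 3.2995 Hz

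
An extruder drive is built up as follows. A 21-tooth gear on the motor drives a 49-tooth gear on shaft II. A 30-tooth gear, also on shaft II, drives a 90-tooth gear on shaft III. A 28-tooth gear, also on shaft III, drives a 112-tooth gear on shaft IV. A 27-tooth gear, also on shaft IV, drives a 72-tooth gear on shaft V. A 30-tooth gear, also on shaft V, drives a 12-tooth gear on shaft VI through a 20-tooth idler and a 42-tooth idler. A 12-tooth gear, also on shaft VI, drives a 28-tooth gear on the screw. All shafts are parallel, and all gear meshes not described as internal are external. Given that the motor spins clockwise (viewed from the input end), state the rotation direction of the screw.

clockwise

the motor → shaft II: external mesh, 1 reversal → CCW.
shaft II → shaft III: external mesh, 1 reversal → CW.
shaft III → shaft IV: external mesh, 1 reversal → CCW.
shaft IV → shaft V: external mesh, 1 reversal → CW.
shaft V → shaft VI: driver → idler → idler → driven is 3 external meshes, 3 reversals → CCW.
shaft VI → the screw: external mesh, 1 reversal → CW.
8 reversals in total — an even number — so the screw turns the same way as the motor.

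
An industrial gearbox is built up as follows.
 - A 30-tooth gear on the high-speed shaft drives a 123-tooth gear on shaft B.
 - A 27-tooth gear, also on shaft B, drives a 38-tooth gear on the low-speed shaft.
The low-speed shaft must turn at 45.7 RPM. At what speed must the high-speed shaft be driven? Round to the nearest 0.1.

Overall ratio R = 4.1 × 1.4074 = 5.7704.
Required input speed = output speed × R = 45.7 × 5.7704 = 263.71 RPM.

263.7 RPM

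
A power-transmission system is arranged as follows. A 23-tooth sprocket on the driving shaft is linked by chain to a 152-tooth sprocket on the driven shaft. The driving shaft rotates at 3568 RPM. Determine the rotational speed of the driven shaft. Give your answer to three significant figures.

540 RPM

Chain: ratio = 152/23 = 6.6087, so the driven shaft turns at 3568 / 6.6087 = 539.89 RPM.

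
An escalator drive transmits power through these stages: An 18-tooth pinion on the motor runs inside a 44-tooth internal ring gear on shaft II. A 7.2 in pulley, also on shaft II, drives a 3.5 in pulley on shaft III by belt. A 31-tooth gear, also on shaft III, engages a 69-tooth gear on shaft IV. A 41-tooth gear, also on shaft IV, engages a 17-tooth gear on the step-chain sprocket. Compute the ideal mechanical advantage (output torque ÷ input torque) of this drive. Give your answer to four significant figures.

1.097

Each stage contributes driven/driver: internal gear 44/18 = 2.4444, belt 3.5/7.2 = 0.48611, gear mesh 69/31 = 2.2258, gear mesh 17/41 = 0.41463.
Overall: 2.4444 × 0.48611 × 2.2258 × 0.41463 = 1.0967.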